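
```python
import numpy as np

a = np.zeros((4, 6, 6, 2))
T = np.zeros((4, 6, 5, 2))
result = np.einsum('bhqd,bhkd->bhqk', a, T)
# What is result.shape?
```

(4, 6, 6, 5)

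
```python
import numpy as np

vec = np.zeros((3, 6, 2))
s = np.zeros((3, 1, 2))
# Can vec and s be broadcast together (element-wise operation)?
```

Yes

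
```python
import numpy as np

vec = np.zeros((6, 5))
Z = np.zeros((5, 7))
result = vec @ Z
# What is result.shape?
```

(6, 7)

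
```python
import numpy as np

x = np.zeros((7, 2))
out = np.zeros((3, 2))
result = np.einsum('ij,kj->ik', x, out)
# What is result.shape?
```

(7, 3)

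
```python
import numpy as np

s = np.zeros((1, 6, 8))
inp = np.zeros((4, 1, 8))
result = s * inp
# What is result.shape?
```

(4, 6, 8)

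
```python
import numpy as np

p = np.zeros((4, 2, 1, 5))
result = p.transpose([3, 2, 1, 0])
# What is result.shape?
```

(5, 1, 2, 4)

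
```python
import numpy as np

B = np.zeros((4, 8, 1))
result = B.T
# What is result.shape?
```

(1, 8, 4)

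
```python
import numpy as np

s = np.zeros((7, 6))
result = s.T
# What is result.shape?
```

(6, 7)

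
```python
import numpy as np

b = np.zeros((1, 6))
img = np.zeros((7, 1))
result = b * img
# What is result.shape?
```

(7, 6)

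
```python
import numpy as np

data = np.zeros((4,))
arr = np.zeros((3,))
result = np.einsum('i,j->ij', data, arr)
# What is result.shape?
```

(4, 3)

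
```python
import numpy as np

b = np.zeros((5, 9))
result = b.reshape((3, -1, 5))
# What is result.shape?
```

(3, 3, 5)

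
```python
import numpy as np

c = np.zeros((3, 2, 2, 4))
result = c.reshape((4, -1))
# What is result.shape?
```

(4, 12)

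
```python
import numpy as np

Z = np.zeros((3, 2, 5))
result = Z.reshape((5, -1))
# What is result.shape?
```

(5, 6)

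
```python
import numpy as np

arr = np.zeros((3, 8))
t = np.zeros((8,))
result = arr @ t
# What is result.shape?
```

(3,)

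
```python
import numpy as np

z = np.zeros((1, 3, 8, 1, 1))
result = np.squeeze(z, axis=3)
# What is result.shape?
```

(1, 3, 8, 1)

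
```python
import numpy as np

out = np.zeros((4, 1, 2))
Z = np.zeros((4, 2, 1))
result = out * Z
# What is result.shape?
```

(4, 2, 2)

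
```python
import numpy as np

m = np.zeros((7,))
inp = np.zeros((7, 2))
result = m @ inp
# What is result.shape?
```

(2,)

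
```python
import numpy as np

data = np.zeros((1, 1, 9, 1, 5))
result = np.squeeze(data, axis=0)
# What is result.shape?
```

(1, 9, 1, 5)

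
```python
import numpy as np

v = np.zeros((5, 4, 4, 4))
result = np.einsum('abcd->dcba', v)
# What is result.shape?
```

(4, 4, 4, 5)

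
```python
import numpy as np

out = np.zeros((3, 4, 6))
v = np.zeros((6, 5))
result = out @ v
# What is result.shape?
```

(3, 4, 5)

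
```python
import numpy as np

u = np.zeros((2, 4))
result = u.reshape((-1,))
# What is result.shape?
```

(8,)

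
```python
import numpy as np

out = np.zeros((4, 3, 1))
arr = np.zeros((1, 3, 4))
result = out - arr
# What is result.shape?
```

(4, 3, 4)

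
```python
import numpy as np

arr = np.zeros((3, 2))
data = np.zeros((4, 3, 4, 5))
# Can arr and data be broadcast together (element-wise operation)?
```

No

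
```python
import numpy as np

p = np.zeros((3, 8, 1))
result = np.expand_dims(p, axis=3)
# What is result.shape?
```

(3, 8, 1, 1)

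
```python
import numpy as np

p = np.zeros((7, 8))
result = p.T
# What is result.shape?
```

(8, 7)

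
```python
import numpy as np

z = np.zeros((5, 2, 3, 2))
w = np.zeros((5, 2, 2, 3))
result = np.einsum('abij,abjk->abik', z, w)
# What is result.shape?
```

(5, 2, 3, 3)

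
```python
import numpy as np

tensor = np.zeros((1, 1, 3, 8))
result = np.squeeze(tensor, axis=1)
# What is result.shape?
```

(1, 3, 8)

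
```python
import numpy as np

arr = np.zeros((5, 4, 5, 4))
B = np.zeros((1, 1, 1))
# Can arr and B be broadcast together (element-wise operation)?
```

Yes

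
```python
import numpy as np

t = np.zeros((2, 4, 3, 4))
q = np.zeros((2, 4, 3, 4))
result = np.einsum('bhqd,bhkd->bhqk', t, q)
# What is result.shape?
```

(2, 4, 3, 3)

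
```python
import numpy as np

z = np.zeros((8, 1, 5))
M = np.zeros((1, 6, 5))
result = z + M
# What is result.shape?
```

(8, 6, 5)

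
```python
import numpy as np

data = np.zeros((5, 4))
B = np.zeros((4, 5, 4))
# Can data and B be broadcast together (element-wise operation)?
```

Yes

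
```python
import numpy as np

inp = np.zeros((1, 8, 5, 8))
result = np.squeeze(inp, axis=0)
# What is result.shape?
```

(8, 5, 8)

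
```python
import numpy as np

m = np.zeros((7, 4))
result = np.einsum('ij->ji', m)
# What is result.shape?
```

(4, 7)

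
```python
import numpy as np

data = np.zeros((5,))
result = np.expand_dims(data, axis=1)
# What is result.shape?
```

(5, 1)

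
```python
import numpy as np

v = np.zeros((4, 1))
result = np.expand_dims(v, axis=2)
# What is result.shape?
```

(4, 1, 1)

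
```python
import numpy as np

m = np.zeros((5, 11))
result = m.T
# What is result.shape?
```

(11, 5)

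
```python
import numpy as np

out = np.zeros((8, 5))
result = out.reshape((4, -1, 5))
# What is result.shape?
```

(4, 2, 5)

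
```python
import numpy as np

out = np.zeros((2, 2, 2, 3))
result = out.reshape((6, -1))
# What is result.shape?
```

(6, 4)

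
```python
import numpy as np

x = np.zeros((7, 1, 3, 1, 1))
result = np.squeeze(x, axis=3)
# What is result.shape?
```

(7, 1, 3, 1)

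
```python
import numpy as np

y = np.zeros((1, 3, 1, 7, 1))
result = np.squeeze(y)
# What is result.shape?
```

(3, 7)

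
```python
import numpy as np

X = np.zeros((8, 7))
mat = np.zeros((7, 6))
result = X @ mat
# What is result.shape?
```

(8, 6)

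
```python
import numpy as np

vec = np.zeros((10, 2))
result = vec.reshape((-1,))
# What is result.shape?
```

(20,)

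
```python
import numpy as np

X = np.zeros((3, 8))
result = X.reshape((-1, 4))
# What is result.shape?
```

(6, 4)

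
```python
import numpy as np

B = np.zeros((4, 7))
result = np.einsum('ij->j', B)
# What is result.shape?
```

(7,)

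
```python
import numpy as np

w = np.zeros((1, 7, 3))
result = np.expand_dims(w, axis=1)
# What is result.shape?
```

(1, 1, 7, 3)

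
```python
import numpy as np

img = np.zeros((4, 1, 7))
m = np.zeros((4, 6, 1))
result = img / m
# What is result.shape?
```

(4, 6, 7)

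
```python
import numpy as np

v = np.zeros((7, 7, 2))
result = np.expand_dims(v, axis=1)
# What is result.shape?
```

(7, 1, 7, 2)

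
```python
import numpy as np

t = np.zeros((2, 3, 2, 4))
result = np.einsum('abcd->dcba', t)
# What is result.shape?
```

(4, 2, 3, 2)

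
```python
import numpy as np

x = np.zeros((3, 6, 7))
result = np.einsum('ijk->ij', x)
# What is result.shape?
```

(3, 6)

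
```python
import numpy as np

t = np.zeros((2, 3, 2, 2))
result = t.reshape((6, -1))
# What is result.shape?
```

(6, 4)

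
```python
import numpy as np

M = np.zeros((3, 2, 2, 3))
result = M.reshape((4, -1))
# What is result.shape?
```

(4, 9)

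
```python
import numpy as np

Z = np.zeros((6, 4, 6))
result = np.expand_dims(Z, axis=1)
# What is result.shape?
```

(6, 1, 4, 6)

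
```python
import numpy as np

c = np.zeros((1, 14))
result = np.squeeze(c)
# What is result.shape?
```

(14,)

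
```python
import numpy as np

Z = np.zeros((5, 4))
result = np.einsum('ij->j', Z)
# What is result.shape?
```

(4,)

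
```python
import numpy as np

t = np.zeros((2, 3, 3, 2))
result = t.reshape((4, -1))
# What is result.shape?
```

(4, 9)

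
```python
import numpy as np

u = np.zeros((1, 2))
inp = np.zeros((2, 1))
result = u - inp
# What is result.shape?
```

(2, 2)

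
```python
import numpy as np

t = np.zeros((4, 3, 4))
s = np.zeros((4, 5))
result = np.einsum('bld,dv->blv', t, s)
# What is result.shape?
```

(4, 3, 5)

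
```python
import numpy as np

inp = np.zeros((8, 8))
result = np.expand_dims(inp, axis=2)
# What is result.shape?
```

(8, 8, 1)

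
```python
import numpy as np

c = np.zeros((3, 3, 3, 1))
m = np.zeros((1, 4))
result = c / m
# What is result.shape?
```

(3, 3, 3, 4)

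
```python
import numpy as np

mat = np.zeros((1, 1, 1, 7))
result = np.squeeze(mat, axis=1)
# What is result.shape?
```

(1, 1, 7)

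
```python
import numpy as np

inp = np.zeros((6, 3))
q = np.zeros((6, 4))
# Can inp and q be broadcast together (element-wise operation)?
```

No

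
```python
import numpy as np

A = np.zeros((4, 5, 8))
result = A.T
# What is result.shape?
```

(8, 5, 4)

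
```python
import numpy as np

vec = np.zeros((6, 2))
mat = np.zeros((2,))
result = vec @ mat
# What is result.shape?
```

(6,)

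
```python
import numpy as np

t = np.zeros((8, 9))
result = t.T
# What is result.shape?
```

(9, 8)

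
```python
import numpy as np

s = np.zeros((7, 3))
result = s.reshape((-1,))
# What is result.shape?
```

(21,)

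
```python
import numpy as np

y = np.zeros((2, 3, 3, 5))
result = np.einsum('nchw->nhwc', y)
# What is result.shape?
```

(2, 3, 5, 3)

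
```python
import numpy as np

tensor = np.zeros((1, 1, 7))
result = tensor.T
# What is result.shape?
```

(7, 1, 1)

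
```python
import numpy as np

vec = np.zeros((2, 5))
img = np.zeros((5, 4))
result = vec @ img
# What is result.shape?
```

(2, 4)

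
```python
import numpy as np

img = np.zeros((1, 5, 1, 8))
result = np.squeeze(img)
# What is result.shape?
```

(5, 8)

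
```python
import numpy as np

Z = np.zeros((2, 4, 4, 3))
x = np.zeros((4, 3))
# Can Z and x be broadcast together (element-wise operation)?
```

Yes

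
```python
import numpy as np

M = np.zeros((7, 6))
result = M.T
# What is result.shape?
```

(6, 7)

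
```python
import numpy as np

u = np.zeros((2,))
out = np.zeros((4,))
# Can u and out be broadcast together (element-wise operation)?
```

No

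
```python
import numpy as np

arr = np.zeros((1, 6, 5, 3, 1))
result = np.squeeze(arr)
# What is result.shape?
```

(6, 5, 3)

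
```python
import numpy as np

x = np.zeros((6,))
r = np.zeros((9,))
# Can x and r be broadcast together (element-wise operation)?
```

No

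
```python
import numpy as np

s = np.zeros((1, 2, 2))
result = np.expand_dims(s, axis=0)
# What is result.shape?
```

(1, 1, 2, 2)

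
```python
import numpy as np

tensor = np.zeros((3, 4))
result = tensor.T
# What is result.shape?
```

(4, 3)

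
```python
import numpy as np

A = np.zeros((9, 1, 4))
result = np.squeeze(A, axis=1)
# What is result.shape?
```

(9, 4)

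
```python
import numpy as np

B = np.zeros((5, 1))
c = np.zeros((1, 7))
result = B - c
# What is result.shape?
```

(5, 7)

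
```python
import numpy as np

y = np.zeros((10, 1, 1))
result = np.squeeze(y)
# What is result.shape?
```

(10,)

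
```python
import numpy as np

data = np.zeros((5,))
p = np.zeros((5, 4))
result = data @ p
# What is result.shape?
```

(4,)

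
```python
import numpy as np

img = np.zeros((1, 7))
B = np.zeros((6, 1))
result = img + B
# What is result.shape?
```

(6, 7)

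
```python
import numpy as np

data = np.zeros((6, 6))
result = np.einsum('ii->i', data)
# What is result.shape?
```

(6,)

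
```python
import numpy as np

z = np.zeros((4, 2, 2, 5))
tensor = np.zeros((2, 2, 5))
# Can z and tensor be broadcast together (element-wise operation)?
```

Yes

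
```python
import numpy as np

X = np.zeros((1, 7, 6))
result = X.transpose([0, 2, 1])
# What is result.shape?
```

(1, 6, 7)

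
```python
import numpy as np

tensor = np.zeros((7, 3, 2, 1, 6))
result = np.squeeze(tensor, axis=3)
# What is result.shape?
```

(7, 3, 2, 6)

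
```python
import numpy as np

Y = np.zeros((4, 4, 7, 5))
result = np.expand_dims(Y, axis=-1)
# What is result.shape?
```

(4, 4, 7, 5, 1)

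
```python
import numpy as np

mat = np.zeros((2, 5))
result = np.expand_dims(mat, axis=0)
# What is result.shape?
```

(1, 2, 5)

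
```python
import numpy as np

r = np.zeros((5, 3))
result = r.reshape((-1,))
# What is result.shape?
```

(15,)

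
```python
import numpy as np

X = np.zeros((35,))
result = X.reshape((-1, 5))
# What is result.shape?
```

(7, 5)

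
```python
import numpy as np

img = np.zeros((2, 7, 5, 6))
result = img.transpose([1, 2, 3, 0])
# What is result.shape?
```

(7, 5, 6, 2)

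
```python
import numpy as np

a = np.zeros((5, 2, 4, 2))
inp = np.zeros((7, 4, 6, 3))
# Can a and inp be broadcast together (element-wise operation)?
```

No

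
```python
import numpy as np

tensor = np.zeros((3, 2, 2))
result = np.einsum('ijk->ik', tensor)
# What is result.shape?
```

(3, 2)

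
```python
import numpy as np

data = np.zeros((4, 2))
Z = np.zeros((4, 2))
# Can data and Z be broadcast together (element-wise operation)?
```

Yes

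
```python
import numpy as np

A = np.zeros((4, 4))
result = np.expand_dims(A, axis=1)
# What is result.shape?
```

(4, 1, 4)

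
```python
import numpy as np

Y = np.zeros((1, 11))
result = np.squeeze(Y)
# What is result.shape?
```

(11,)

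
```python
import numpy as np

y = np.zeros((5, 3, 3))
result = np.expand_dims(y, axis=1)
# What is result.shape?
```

(5, 1, 3, 3)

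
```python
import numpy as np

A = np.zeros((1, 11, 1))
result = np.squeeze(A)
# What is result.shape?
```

(11,)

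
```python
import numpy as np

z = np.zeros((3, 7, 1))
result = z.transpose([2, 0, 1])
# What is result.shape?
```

(1, 3, 7)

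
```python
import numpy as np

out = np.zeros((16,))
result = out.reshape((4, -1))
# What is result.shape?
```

(4, 4)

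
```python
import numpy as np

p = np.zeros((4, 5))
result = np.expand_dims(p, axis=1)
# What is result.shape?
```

(4, 1, 5)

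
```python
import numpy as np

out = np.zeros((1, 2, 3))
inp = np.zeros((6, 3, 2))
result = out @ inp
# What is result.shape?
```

(6, 2, 2)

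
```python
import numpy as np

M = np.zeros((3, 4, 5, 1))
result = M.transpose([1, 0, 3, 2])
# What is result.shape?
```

(4, 3, 1, 5)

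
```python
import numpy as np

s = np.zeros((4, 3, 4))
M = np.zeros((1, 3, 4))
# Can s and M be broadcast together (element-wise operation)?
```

Yes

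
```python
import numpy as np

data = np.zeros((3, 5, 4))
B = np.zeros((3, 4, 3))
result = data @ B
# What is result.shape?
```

(3, 5, 3)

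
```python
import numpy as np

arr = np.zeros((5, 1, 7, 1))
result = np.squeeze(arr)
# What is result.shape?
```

(5, 7)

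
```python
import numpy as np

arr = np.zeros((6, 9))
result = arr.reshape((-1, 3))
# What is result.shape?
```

(18, 3)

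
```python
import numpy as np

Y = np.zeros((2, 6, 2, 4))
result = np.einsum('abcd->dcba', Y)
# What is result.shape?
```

(4, 2, 6, 2)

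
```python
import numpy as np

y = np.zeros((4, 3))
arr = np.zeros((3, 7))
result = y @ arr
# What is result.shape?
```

(4, 7)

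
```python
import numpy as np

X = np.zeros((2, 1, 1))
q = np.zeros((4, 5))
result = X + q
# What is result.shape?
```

(2, 4, 5)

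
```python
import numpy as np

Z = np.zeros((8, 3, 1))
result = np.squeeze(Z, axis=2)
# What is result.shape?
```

(8, 3)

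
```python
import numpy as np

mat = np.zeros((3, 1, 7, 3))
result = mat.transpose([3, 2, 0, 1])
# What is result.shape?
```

(3, 7, 3, 1)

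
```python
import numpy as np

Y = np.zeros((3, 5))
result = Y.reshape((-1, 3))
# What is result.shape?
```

(5, 3)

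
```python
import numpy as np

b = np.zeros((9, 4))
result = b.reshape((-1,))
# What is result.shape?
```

(36,)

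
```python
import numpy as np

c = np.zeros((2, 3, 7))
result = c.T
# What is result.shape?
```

(7, 3, 2)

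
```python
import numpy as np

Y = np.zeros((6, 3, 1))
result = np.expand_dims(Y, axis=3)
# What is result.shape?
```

(6, 3, 1, 1)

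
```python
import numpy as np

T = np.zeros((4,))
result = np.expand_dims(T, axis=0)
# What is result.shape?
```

(1, 4)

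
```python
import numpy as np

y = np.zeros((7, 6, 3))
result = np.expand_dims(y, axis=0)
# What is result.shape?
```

(1, 7, 6, 3)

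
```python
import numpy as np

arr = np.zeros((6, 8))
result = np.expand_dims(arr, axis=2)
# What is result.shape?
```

(6, 8, 1)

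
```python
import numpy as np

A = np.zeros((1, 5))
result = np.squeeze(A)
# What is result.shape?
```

(5,)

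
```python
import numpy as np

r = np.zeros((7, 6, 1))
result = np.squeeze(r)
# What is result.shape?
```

(7, 6)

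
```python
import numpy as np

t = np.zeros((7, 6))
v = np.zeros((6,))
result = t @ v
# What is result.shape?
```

(7,)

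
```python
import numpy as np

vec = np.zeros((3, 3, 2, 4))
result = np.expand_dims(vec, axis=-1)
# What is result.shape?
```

(3, 3, 2, 4, 1)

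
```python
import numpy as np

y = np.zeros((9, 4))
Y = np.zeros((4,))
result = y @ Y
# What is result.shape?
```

(9,)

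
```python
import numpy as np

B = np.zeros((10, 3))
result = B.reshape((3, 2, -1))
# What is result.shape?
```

(3, 2, 5)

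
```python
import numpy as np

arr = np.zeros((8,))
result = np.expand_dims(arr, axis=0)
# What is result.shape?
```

(1, 8)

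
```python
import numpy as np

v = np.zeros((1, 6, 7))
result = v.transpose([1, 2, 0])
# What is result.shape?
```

(6, 7, 1)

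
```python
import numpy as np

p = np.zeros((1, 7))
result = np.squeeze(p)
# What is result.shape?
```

(7,)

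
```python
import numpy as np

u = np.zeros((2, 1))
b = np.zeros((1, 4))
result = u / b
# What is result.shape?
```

(2, 4)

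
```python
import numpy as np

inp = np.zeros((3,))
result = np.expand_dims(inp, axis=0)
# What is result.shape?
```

(1, 3)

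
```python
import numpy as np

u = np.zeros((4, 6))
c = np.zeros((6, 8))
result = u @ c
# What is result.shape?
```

(4, 8)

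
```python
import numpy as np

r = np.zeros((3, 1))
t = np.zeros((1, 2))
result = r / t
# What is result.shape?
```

(3, 2)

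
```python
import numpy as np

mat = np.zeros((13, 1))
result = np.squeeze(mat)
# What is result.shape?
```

(13,)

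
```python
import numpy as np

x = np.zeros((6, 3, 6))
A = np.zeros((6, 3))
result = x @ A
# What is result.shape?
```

(6, 3, 3)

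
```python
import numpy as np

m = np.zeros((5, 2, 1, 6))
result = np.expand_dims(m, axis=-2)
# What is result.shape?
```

(5, 2, 1, 1, 6)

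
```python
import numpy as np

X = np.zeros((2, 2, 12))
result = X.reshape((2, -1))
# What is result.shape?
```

(2, 24)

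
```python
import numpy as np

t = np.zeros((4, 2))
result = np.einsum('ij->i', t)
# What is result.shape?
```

(4,)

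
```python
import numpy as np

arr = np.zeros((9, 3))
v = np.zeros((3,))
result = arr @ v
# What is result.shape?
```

(9,)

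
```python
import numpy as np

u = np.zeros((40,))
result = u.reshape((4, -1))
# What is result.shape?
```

(4, 10)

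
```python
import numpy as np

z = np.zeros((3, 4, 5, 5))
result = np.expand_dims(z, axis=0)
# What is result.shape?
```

(1, 3, 4, 5, 5)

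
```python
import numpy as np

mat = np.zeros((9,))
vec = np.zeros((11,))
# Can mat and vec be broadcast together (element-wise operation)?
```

No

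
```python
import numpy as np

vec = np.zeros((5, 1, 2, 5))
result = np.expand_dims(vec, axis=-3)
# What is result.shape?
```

(5, 1, 1, 2, 5)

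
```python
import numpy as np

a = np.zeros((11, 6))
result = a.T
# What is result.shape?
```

(6, 11)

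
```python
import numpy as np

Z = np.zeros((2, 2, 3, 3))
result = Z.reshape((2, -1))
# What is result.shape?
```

(2, 18)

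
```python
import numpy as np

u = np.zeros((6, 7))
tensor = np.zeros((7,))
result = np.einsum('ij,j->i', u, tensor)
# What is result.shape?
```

(6,)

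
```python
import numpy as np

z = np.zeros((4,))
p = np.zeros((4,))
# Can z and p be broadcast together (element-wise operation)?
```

Yes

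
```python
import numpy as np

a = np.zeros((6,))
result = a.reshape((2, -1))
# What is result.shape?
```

(2, 3)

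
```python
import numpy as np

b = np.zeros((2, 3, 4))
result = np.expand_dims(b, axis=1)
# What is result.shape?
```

(2, 1, 3, 4)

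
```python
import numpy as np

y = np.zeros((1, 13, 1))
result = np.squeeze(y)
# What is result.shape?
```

(13,)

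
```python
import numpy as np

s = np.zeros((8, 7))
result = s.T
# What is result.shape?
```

(7, 8)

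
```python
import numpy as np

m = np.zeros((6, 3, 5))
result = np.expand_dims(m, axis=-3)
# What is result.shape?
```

(6, 1, 3, 5)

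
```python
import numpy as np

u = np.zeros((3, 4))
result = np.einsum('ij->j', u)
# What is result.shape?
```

(4,)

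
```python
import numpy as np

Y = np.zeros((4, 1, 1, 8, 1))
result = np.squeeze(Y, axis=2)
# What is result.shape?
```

(4, 1, 8, 1)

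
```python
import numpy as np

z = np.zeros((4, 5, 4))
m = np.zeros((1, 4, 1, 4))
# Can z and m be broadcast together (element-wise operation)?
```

Yes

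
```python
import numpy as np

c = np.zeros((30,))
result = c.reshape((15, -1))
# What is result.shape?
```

(15, 2)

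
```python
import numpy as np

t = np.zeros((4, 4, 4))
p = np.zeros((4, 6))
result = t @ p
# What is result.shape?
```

(4, 4, 6)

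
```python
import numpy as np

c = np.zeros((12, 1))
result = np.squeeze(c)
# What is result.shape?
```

(12,)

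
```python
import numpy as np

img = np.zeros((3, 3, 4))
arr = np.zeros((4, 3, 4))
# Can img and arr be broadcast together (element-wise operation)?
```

No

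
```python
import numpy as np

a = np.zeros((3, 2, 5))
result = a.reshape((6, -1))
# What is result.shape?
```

(6, 5)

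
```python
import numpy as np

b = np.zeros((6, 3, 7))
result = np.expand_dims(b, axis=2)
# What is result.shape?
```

(6, 3, 1, 7)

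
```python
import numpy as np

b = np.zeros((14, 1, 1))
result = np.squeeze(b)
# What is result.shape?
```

(14,)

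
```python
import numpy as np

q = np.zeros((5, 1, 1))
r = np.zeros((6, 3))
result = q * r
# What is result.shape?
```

(5, 6, 3)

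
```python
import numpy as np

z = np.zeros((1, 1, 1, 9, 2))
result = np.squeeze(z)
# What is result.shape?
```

(9, 2)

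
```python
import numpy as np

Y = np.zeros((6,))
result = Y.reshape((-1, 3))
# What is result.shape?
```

(2, 3)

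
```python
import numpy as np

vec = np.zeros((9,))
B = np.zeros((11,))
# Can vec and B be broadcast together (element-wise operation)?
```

No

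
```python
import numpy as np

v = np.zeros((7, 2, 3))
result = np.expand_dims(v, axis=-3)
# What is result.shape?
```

(7, 1, 2, 3)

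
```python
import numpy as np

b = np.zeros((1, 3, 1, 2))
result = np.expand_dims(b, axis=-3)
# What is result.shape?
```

(1, 3, 1, 1, 2)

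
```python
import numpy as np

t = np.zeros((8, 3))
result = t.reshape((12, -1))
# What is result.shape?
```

(12, 2)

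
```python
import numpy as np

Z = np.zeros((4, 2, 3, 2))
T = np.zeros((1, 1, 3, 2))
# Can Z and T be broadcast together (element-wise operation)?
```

Yes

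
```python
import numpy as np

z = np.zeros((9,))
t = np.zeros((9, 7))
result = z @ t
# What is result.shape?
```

(7,)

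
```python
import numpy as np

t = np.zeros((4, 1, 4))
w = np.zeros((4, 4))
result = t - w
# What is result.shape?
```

(4, 4, 4)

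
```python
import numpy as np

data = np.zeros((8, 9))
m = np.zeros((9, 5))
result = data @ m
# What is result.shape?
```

(8, 5)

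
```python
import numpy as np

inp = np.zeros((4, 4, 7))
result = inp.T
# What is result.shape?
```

(7, 4, 4)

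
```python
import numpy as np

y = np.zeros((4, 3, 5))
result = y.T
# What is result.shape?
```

(5, 3, 4)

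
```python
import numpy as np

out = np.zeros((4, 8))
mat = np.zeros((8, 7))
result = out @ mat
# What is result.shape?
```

(4, 7)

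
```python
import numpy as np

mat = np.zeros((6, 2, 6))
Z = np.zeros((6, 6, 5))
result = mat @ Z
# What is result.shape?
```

(6, 2, 5)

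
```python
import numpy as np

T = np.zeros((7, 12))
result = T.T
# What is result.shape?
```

(12, 7)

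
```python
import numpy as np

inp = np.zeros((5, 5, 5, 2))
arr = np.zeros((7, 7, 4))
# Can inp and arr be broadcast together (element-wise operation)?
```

No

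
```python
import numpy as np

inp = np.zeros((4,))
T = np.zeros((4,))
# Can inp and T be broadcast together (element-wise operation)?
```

Yes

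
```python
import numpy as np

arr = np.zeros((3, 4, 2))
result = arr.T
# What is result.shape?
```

(2, 4, 3)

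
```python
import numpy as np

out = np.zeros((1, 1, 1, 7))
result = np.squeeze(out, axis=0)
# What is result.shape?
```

(1, 1, 7)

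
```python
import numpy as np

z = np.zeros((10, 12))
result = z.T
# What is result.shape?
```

(12, 10)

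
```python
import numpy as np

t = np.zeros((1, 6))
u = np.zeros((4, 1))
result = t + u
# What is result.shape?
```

(4, 6)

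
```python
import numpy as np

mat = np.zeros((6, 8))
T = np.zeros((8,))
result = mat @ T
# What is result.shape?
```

(6,)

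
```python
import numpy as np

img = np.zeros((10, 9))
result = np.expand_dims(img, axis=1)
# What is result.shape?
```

(10, 1, 9)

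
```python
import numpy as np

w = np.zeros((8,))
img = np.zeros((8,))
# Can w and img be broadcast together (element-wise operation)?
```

Yes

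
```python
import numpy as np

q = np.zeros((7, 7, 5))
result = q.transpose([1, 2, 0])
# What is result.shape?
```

(7, 5, 7)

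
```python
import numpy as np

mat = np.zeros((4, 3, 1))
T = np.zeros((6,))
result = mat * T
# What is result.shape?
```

(4, 3, 6)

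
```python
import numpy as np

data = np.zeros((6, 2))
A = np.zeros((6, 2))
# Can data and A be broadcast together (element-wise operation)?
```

Yes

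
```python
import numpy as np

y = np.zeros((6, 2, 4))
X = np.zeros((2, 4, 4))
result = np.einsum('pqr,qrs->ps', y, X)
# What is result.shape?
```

(6, 4)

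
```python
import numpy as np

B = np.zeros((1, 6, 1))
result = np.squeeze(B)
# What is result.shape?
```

(6,)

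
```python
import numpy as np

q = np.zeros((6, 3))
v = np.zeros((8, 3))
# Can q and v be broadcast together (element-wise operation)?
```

No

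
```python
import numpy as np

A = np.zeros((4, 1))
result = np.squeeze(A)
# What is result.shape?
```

(4,)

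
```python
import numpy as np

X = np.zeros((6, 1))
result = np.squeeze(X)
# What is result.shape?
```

(6,)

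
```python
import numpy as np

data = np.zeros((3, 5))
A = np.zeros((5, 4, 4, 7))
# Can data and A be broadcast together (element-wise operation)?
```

No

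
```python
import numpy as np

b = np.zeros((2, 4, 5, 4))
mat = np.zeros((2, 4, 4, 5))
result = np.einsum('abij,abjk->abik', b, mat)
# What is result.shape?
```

(2, 4, 5, 5)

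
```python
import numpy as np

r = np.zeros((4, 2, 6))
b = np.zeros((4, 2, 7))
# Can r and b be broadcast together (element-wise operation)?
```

No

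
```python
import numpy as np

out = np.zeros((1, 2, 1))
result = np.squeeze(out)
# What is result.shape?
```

(2,)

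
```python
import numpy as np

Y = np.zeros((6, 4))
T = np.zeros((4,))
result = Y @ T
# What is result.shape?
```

(6,)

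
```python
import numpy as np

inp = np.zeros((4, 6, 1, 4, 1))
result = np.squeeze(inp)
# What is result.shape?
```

(4, 6, 4)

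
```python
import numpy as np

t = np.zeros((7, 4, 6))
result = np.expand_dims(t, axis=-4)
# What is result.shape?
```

(1, 7, 4, 6)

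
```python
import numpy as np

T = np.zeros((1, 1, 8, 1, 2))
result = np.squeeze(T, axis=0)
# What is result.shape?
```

(1, 8, 1, 2)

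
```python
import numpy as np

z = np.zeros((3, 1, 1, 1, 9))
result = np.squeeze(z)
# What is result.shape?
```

(3, 9)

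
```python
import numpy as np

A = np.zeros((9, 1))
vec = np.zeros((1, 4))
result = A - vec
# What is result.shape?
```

(9, 4)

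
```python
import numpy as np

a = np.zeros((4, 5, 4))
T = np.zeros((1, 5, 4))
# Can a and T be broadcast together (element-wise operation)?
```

Yes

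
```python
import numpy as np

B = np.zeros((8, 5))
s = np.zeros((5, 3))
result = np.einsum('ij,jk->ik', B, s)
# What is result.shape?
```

(8, 3)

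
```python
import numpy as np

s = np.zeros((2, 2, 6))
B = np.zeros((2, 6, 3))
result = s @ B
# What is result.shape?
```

(2, 2, 3)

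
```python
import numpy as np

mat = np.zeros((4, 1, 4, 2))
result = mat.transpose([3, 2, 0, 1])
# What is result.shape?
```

(2, 4, 4, 1)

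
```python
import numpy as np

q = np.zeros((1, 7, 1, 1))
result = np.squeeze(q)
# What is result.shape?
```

(7,)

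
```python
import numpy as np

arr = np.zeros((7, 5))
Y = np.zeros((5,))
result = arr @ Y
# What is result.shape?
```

(7,)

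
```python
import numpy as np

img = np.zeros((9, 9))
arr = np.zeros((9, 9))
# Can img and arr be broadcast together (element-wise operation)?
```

Yes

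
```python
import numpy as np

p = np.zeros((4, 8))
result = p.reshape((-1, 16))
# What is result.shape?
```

(2, 16)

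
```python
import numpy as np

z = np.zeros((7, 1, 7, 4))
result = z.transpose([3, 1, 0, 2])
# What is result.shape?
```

(4, 1, 7, 7)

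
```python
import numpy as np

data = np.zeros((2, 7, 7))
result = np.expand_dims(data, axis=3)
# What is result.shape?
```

(2, 7, 7, 1)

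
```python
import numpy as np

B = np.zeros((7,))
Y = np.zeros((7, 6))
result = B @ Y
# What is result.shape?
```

(6,)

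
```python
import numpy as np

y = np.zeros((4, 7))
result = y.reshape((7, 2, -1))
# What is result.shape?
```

(7, 2, 2)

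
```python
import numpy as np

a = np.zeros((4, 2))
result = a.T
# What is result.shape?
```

(2, 4)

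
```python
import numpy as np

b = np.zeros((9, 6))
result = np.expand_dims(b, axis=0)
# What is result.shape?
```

(1, 9, 6)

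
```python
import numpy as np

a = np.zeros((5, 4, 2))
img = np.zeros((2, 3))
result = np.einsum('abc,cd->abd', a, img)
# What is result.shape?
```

(5, 4, 3)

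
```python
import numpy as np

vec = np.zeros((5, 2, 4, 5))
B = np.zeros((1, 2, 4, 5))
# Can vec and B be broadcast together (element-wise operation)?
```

Yes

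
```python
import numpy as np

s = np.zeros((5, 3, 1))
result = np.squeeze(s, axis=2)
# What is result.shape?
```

(5, 3)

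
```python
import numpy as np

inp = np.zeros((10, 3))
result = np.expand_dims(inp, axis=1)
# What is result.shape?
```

(10, 1, 3)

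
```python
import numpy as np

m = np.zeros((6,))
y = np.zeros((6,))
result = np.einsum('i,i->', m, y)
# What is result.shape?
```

()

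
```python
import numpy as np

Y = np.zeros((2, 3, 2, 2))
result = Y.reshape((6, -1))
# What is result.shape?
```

(6, 4)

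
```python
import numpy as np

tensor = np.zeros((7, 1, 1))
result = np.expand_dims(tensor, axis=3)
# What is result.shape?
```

(7, 1, 1, 1)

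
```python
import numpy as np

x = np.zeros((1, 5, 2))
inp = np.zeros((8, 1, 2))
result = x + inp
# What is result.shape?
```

(8, 5, 2)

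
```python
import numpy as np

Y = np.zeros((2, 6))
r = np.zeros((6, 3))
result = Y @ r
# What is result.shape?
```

(2, 3)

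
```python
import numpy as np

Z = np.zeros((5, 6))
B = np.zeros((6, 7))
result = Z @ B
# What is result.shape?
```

(5, 7)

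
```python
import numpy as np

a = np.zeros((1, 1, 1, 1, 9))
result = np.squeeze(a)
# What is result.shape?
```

(9,)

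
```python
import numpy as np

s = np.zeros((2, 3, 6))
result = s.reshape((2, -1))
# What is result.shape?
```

(2, 18)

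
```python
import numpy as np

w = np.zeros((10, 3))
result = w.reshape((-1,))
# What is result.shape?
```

(30,)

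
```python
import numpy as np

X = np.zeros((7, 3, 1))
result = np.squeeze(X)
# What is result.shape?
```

(7, 3)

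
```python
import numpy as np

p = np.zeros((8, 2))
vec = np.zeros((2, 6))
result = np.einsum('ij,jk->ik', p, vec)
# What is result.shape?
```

(8, 6)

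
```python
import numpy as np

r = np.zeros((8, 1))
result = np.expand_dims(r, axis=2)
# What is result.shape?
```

(8, 1, 1)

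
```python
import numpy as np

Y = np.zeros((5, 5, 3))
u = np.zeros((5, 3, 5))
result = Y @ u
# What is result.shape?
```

(5, 5, 5)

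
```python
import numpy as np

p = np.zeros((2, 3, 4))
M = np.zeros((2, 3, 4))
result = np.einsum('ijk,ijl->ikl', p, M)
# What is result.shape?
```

(2, 4, 4)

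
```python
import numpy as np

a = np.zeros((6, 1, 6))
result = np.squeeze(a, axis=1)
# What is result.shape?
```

(6, 6)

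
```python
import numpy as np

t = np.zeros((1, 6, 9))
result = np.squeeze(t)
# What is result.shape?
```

(6, 9)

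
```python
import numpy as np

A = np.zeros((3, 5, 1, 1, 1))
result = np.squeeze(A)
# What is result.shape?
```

(3, 5)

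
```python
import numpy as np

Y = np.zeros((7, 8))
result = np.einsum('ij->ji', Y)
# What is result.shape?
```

(8, 7)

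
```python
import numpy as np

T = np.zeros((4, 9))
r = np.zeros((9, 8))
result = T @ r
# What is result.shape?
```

(4, 8)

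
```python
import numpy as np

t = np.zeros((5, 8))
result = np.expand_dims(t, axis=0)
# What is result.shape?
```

(1, 5, 8)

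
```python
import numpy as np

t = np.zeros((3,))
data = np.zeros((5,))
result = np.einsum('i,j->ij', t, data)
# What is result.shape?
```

(3, 5)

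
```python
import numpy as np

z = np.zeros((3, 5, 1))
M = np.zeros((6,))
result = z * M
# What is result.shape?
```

(3, 5, 6)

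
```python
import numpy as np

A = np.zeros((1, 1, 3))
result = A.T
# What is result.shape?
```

(3, 1, 1)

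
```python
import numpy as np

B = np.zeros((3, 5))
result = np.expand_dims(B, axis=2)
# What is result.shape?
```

(3, 5, 1)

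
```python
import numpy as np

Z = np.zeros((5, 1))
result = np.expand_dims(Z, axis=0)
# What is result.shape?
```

(1, 5, 1)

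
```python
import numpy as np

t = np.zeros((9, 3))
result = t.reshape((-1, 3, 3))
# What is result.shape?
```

(3, 3, 3)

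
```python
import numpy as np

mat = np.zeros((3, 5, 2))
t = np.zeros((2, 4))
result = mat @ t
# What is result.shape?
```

(3, 5, 4)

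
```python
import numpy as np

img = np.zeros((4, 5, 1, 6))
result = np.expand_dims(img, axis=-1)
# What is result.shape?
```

(4, 5, 1, 6, 1)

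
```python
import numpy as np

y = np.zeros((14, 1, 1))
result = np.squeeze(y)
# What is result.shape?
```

(14,)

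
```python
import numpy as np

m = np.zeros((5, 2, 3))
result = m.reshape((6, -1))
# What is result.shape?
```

(6, 5)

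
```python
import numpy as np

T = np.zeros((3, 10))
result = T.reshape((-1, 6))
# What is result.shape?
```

(5, 6)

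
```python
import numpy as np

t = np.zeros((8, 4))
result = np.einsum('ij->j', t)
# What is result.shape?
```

(4,)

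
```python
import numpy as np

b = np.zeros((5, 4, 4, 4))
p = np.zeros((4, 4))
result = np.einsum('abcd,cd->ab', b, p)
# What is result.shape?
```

(5, 4)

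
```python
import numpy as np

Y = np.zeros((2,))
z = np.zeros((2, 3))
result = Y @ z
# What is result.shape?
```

(3,)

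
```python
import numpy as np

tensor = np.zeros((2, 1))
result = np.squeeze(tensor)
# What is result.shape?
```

(2,)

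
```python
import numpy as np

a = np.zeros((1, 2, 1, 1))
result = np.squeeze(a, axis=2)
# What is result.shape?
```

(1, 2, 1)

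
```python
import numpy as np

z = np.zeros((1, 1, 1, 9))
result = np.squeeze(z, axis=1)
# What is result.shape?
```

(1, 1, 9)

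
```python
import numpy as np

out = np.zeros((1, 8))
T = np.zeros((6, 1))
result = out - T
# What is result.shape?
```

(6, 8)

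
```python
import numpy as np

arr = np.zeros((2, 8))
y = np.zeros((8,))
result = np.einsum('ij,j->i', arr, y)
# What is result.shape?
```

(2,)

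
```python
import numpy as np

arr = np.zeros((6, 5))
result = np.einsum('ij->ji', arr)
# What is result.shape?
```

(5, 6)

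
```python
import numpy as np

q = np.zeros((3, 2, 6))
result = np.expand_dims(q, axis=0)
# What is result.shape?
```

(1, 3, 2, 6)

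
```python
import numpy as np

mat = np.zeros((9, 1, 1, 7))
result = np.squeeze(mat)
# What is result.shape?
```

(9, 7)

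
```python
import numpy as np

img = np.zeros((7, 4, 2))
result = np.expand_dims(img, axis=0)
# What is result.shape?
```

(1, 7, 4, 2)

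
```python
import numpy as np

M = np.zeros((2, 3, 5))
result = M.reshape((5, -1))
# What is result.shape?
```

(5, 6)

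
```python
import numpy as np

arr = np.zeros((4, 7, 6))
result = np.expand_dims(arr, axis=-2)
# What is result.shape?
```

(4, 7, 1, 6)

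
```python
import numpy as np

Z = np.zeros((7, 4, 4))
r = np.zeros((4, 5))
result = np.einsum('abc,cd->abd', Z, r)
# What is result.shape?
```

(7, 4, 5)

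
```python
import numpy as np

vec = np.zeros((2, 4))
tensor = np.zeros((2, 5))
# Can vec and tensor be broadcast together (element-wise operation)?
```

No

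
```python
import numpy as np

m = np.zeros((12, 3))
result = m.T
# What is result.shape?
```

(3, 12)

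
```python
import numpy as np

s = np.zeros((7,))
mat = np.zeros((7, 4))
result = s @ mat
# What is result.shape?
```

(4,)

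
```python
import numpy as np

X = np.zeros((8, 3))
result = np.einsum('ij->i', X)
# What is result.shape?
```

(8,)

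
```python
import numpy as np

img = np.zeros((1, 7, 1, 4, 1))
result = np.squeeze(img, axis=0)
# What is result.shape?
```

(7, 1, 4, 1)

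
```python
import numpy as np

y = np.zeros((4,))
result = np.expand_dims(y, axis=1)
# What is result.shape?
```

(4, 1)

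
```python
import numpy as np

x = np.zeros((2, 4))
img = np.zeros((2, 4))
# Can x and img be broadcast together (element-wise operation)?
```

Yes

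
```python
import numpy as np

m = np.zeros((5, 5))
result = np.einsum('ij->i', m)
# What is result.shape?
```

(5,)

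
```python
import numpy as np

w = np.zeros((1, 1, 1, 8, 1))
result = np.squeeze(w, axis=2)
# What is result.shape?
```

(1, 1, 8, 1)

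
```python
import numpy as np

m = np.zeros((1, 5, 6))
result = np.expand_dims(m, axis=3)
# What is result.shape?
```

(1, 5, 6, 1)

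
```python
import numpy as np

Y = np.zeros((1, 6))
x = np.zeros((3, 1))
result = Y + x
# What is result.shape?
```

(3, 6)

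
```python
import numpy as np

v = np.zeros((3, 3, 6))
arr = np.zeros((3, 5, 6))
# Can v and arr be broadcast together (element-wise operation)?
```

No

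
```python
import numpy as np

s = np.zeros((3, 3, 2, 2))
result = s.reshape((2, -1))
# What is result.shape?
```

(2, 18)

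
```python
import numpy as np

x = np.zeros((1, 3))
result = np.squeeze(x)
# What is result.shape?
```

(3,)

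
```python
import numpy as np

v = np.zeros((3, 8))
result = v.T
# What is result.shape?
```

(8, 3)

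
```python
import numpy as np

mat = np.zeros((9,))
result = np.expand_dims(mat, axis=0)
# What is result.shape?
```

(1, 9)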